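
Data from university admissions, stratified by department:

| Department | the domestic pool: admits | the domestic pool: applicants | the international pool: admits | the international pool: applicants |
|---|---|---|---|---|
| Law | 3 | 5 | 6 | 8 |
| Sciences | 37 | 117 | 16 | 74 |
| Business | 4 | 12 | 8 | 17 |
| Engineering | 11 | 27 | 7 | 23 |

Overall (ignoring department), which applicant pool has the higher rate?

Law: the domestic pool 3/5 = 60.0%, the international pool 6/8 = 75.0% → the international pool
Sciences: the domestic pool 37/117 = 31.6%, the international pool 16/74 = 21.6% → the domestic pool
Business: the domestic pool 4/12 = 33.3%, the international pool 8/17 = 47.1% → the international pool
Engineering: the domestic pool 11/27 = 40.7%, the international pool 7/23 = 30.4% → the domestic pool
Overall: the domestic pool 55/161 = 34.2%, the international pool 37/122 = 30.3% → the domestic pool
(Neither sweeps every department group, but the domestic pool has the higher pooled rate.)

the domestic pool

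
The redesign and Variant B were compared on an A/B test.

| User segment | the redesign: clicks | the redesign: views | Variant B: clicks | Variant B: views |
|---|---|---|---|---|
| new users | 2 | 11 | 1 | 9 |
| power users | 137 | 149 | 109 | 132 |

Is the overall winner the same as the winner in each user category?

Yes

New users: the redesign 2/11 = 18.2%, Variant B 1/9 = 11.1% → the redesign
Power users: the redesign 137/149 = 91.9%, Variant B 109/132 = 82.6% → the redesign
Overall: the redesign 139/160 = 86.9%, Variant B 110/141 = 78.0% → the redesign
The redesign wins overall and in every user group — no reversal.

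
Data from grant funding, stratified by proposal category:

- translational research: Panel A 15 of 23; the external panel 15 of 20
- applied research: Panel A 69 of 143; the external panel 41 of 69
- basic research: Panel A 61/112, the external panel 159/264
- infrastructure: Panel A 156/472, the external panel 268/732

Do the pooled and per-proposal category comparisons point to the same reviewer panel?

Yes

Translational research: Panel A 15/23 = 65.2%, the external panel 15/20 = 75.0% → the external panel
Applied research: Panel A 69/143 = 48.3%, the external panel 41/69 = 59.4% → the external panel
Basic research: Panel A 61/112 = 54.5%, the external panel 159/264 = 60.2% → the external panel
Infrastructure: Panel A 156/472 = 33.1%, the external panel 268/732 = 36.6% → the external panel
Overall: Panel A 301/750 = 40.1%, the external panel 483/1085 = 44.5% → the external panel
The external panel wins overall and in every proposal group — no reversal.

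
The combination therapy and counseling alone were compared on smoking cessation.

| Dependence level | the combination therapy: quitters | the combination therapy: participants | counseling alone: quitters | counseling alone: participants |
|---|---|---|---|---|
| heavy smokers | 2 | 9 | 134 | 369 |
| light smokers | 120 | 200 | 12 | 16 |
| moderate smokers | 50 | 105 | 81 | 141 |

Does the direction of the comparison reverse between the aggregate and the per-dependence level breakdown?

Yes

Heavy smokers: the combination therapy 2/9 = 22.2%, counseling alone 134/369 = 36.3% → counseling alone
Light smokers: the combination therapy 120/200 = 60.0%, counseling alone 12/16 = 75.0% → counseling alone
Moderate smokers: the combination therapy 50/105 = 47.6%, counseling alone 81/141 = 57.4% → counseling alone
Overall: the combination therapy 172/314 = 54.8%, counseling alone 227/526 = 43.2% → the combination therapy
Counseling alone wins each dependence group but the combination therapy wins overall — the comparison reverses. Counseling alone's participants skew toward heavy smokers, which has a lower base rate.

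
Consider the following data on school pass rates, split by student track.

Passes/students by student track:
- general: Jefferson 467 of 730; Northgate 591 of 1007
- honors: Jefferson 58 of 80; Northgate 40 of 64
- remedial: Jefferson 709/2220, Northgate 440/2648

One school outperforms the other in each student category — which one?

Jefferson

General: Jefferson 467/730 = 64.0%, Northgate 591/1007 = 58.7% → Jefferson
Honors: Jefferson 58/80 = 72.5%, Northgate 40/64 = 62.5% → Jefferson
Remedial: Jefferson 709/2220 = 31.9%, Northgate 440/2648 = 16.6% → Jefferson
Jefferson has the higher rate in all 3 groups.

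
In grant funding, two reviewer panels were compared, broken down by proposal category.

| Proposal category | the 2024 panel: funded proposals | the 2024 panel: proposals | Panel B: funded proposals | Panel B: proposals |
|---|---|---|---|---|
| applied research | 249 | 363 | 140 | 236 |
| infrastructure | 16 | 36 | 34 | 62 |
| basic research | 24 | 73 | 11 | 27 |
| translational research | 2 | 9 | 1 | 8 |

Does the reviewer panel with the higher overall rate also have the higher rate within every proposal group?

No

Applied research: the 2024 panel 249/363 = 68.6%, Panel B 140/236 = 59.3% → the 2024 panel
Infrastructure: the 2024 panel 16/36 = 44.4%, Panel B 34/62 = 54.8% → Panel B
Basic research: the 2024 panel 24/73 = 32.9%, Panel B 11/27 = 40.7% → Panel B
Translational research: the 2024 panel 2/9 = 22.2%, Panel B 1/8 = 12.5% → the 2024 panel
Overall: the 2024 panel 291/481 = 60.5%, Panel B 186/333 = 55.9% → the 2024 panel
Neither sweeps: the 2024 panel wins 2 of 4 groups, Panel B wins 2. The 2024 panel wins overall but not every group — no Simpson reversal.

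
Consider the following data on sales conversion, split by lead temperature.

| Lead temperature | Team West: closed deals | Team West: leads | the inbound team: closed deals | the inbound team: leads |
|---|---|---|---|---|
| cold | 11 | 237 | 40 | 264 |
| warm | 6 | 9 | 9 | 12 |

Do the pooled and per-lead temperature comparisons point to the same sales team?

Yes

Cold: Team West 11/237 = 4.6%, the inbound team 40/264 = 15.2% → the inbound team
Warm: Team West 6/9 = 66.7%, the inbound team 9/12 = 75.0% → the inbound team
Overall: Team West 17/246 = 6.9%, the inbound team 49/276 = 17.8% → the inbound team
The inbound team wins overall and in every lead group — no reversal.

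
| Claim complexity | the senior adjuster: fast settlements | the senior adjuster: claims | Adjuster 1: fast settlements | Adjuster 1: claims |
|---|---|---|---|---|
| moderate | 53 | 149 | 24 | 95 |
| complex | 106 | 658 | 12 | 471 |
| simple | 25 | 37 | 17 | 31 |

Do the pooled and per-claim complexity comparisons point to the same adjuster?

Moderate: the senior adjuster 53/149 = 35.6%, Adjuster 1 24/95 = 25.3% → the senior adjuster
Complex: the senior adjuster 106/658 = 16.1%, Adjuster 1 12/471 = 2.5% → the senior adjuster
Simple: the senior adjuster 25/37 = 67.6%, Adjuster 1 17/31 = 54.8% → the senior adjuster
Overall: the senior adjuster 184/844 = 21.8%, Adjuster 1 53/597 = 8.9% → the senior adjuster
The senior adjuster wins overall and in every claim group — no reversal.

Yes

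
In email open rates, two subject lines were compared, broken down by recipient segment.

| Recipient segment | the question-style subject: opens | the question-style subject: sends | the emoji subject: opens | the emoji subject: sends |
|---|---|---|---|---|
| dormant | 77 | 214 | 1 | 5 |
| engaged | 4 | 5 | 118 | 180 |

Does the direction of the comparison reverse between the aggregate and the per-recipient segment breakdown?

Dormant: the question-style subject 77/214 = 36.0%, the emoji subject 1/5 = 20.0% → the question-style subject
Engaged: the question-style subject 4/5 = 80.0%, the emoji subject 118/180 = 65.6% → the question-style subject
Overall: the question-style subject 81/219 = 37.0%, the emoji subject 119/185 = 64.3% → the emoji subject
The question-style subject wins each recipient group but the emoji subject wins overall — the comparison reverses. The question-style subject's sends skew toward dormant, which has a lower base rate.

Yes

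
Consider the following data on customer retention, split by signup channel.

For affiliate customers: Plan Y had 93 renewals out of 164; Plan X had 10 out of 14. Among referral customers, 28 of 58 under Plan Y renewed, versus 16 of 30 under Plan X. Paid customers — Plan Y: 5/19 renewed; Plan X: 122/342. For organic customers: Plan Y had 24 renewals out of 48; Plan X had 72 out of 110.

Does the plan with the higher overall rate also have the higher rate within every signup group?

Affiliate: Plan Y 93/164 = 56.7%, Plan X 10/14 = 71.4% → Plan X
Referral: Plan Y 28/58 = 48.3%, Plan X 16/30 = 53.3% → Plan X
Paid: Plan Y 5/19 = 26.3%, Plan X 122/342 = 35.7% → Plan X
Organic: Plan Y 24/48 = 50.0%, Plan X 72/110 = 65.5% → Plan X
Overall: Plan Y 150/289 = 51.9%, Plan X 220/496 = 44.4% → Plan Y
Plan X wins each signup group but Plan Y wins overall — the comparison reverses. Plan X's customers skew toward paid, which has a lower base rate.

No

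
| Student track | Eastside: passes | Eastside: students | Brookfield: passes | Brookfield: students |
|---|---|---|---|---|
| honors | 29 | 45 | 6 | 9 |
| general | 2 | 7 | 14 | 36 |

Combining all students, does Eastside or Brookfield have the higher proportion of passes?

Honors: Eastside 29/45 = 64.4%, Brookfield 6/9 = 66.7% → Brookfield
General: Eastside 2/7 = 28.6%, Brookfield 14/36 = 38.9% → Brookfield
Overall: Eastside 31/52 = 59.6%, Brookfield 20/45 = 44.4% → Eastside
(Brookfield wins every student group but Eastside wins overall — Brookfield's students skew toward the low-rate general group.)

Eastside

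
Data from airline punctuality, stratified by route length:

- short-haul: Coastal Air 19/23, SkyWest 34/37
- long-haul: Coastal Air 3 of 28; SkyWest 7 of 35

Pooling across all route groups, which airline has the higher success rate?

SkyWest

Short-haul: Coastal Air 19/23 = 82.6%, SkyWest 34/37 = 91.9% → SkyWest
Long-haul: Coastal Air 3/28 = 10.7%, SkyWest 7/35 = 20.0% → SkyWest
Overall: Coastal Air 22/51 = 43.1%, SkyWest 41/72 = 56.9% → SkyWest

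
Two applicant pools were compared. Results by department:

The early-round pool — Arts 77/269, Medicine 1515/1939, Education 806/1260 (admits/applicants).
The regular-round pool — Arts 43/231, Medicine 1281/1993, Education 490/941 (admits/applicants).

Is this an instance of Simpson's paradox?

No

Arts: the early-round pool 77/269 = 28.6%, the regular-round pool 43/231 = 18.6% → the early-round pool
Medicine: the early-round pool 1515/1939 = 78.1%, the regular-round pool 1281/1993 = 64.3% → the early-round pool
Education: the early-round pool 806/1260 = 64.0%, the regular-round pool 490/941 = 52.1% → the early-round pool
Overall: the early-round pool 2398/3468 = 69.1%, the regular-round pool 1814/3165 = 57.3% → the early-round pool
The early-round pool wins overall and in every department group — no reversal.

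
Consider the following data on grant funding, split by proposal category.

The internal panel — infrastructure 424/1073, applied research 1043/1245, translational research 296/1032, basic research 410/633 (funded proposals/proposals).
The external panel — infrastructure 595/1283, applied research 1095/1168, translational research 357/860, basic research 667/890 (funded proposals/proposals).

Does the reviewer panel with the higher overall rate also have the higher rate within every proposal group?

Yes

Infrastructure: the internal panel 424/1073 = 39.5%, the external panel 595/1283 = 46.4% → the external panel
Applied research: the internal panel 1043/1245 = 83.8%, the external panel 1095/1168 = 93.8% → the external panel
Translational research: the internal panel 296/1032 = 28.7%, the external panel 357/860 = 41.5% → the external panel
Basic research: the internal panel 410/633 = 64.8%, the external panel 667/890 = 74.9% → the external panel
Overall: the internal panel 2173/3983 = 54.6%, the external panel 2714/4201 = 64.6% → the external panel
The external panel wins overall and in every proposal group — no reversal.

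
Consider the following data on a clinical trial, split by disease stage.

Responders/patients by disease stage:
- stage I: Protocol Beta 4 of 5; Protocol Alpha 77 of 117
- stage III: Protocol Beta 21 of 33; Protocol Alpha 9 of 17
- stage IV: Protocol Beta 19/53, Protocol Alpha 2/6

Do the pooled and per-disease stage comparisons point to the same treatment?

No

Stage I: Protocol Beta 4/5 = 80.0%, Protocol Alpha 77/117 = 65.8% → Protocol Beta
Stage III: Protocol Beta 21/33 = 63.6%, Protocol Alpha 9/17 = 52.9% → Protocol Beta
Stage IV: Protocol Beta 19/53 = 35.8%, Protocol Alpha 2/6 = 33.3% → Protocol Beta
Overall: Protocol Beta 44/91 = 48.4%, Protocol Alpha 88/140 = 62.9% → Protocol Alpha
Protocol Beta wins each disease group but Protocol Alpha wins overall — the comparison reverses. Protocol Beta's patients skew toward stage IV, which has a lower base rate.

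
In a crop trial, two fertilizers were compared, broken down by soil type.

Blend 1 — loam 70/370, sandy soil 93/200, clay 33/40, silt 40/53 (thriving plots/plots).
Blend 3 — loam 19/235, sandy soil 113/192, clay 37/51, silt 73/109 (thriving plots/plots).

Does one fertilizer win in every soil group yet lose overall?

Loam: Blend 1 70/370 = 18.9%, Blend 3 19/235 = 8.1% → Blend 1
Sandy soil: Blend 1 93/200 = 46.5%, Blend 3 113/192 = 58.9% → Blend 3
Clay: Blend 1 33/40 = 82.5%, Blend 3 37/51 = 72.5% → Blend 1
Silt: Blend 1 40/53 = 75.5%, Blend 3 73/109 = 67.0% → Blend 1
Overall: Blend 1 236/663 = 35.6%, Blend 3 242/587 = 41.2% → Blend 3
Neither sweeps: Blend 1 wins 3 of 4 groups, Blend 3 wins 1. Blend 3 wins overall but not every group — no Simpson reversal.

No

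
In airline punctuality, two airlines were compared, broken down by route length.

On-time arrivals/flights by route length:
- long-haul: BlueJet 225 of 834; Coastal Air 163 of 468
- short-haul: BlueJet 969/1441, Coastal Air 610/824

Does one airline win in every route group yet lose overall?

Long-haul: BlueJet 225/834 = 27.0%, Coastal Air 163/468 = 34.8% → Coastal Air
Short-haul: BlueJet 969/1441 = 67.2%, Coastal Air 610/824 = 74.0% → Coastal Air
Overall: BlueJet 1194/2275 = 52.5%, Coastal Air 773/1292 = 59.8% → Coastal Air
Coastal Air wins overall and in every route group — no reversal.

No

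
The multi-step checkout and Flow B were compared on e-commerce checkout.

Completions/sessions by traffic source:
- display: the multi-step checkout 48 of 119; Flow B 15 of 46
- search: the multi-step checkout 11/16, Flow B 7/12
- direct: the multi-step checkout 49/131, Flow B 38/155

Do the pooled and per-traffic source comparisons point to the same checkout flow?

Display: the multi-step checkout 48/119 = 40.3%, Flow B 15/46 = 32.6% → the multi-step checkout
Search: the multi-step checkout 11/16 = 68.8%, Flow B 7/12 = 58.3% → the multi-step checkout
Direct: the multi-step checkout 49/131 = 37.4%, Flow B 38/155 = 24.5% → the multi-step checkout
Overall: the multi-step checkout 108/266 = 40.6%, Flow B 60/213 = 28.2% → the multi-step checkout
The multi-step checkout wins overall and in every traffic group — no reversal.

Yes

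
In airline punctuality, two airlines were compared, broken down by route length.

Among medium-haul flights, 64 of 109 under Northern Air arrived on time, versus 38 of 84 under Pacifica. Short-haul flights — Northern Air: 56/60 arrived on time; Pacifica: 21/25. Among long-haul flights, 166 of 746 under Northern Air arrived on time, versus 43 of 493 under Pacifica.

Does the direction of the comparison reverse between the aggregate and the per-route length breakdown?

Medium-haul: Northern Air 64/109 = 58.7%, Pacifica 38/84 = 45.2% → Northern Air
Short-haul: Northern Air 56/60 = 93.3%, Pacifica 21/25 = 84.0% → Northern Air
Long-haul: Northern Air 166/746 = 22.3%, Pacifica 43/493 = 8.7% → Northern Air
Overall: Northern Air 286/915 = 31.3%, Pacifica 102/602 = 16.9% → Northern Air
Northern Air wins overall and in every route group — no reversal.

No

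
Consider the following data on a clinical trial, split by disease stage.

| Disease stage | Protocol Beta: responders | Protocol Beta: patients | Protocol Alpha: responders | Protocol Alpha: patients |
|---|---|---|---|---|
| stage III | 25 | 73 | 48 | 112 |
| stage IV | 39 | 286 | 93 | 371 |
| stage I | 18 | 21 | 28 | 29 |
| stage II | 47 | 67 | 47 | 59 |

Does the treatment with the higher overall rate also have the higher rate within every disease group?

Stage III: Protocol Beta 25/73 = 34.2%, Protocol Alpha 48/112 = 42.9% → Protocol Alpha
Stage IV: Protocol Beta 39/286 = 13.6%, Protocol Alpha 93/371 = 25.1% → Protocol Alpha
Stage I: Protocol Beta 18/21 = 85.7%, Protocol Alpha 28/29 = 96.6% → Protocol Alpha
Stage II: Protocol Beta 47/67 = 70.1%, Protocol Alpha 47/59 = 79.7% → Protocol Alpha
Overall: Protocol Beta 129/447 = 28.9%, Protocol Alpha 216/571 = 37.8% → Protocol Alpha
Protocol Alpha wins overall and in every disease group — no reversal.

Yes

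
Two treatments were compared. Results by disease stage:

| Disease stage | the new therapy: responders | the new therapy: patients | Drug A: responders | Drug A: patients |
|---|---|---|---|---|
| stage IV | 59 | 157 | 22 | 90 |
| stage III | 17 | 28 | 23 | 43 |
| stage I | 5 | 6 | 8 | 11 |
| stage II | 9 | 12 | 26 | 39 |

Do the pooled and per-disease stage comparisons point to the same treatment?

Yes

Stage IV: the new therapy 59/157 = 37.6%, Drug A 22/90 = 24.4% → the new therapy
Stage III: the new therapy 17/28 = 60.7%, Drug A 23/43 = 53.5% → the new therapy
Stage I: the new therapy 5/6 = 83.3%, Drug A 8/11 = 72.7% → the new therapy
Stage II: the new therapy 9/12 = 75.0%, Drug A 26/39 = 66.7% → the new therapy
Overall: the new therapy 90/203 = 44.3%, Drug A 79/183 = 43.2% → the new therapy
The new therapy wins overall and in every disease group — no reversal.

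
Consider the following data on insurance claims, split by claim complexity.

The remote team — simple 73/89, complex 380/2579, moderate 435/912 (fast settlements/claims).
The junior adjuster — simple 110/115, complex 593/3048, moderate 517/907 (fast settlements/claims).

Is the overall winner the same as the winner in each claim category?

Simple: the remote team 73/89 = 82.0%, the junior adjuster 110/115 = 95.7% → the junior adjuster
Complex: the remote team 380/2579 = 14.7%, the junior adjuster 593/3048 = 19.5% → the junior adjuster
Moderate: the remote team 435/912 = 47.7%, the junior adjuster 517/907 = 57.0% → the junior adjuster
Overall: the remote team 888/3580 = 24.8%, the junior adjuster 1220/4070 = 30.0% → the junior adjuster
The junior adjuster wins overall and in every claim group — no reversal.

Yes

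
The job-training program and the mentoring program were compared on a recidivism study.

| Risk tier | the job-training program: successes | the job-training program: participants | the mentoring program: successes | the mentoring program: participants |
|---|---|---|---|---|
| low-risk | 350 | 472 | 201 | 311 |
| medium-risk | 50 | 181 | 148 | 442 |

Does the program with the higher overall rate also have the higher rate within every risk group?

Low-risk: the job-training program 350/472 = 74.2%, the mentoring program 201/311 = 64.6% → the job-training program
Medium-risk: the job-training program 50/181 = 27.6%, the mentoring program 148/442 = 33.5% → the mentoring program
Overall: the job-training program 400/653 = 61.3%, the mentoring program 349/753 = 46.3% → the job-training program
Neither sweeps: the job-training program wins 1 of 2 groups, the mentoring program wins 1. The job-training program wins overall but not every group — no Simpson reversal.

No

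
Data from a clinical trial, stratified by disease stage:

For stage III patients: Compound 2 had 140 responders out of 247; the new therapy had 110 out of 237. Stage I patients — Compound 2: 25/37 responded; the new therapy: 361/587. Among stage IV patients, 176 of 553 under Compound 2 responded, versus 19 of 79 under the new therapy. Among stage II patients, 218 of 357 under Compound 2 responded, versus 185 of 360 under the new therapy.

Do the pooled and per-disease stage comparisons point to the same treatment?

No

Stage III: Compound 2 140/247 = 56.7%, the new therapy 110/237 = 46.4% → Compound 2
Stage I: Compound 2 25/37 = 67.6%, the new therapy 361/587 = 61.5% → Compound 2
Stage IV: Compound 2 176/553 = 31.8%, the new therapy 19/79 = 24.1% → Compound 2
Stage II: Compound 2 218/357 = 61.1%, the new therapy 185/360 = 51.4% → Compound 2
Overall: Compound 2 559/1194 = 46.8%, the new therapy 675/1263 = 53.4% → the new therapy
Compound 2 wins each disease group but the new therapy wins overall — the comparison reverses. Compound 2's patients skew toward stage IV, which has a lower base rate.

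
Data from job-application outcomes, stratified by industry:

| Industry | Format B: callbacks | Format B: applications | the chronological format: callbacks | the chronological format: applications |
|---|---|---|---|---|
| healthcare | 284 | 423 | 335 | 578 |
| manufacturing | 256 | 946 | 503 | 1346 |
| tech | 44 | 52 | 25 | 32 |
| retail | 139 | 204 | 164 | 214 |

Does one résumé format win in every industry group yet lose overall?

Healthcare: Format B 284/423 = 67.1%, the chronological format 335/578 = 58.0% → Format B
Manufacturing: Format B 256/946 = 27.1%, the chronological format 503/1346 = 37.4% → the chronological format
Tech: Format B 44/52 = 84.6%, the chronological format 25/32 = 78.1% → Format B
Retail: Format B 139/204 = 68.1%, the chronological format 164/214 = 76.6% → the chronological format
Overall: Format B 723/1625 = 44.5%, the chronological format 1027/2170 = 47.3% → the chronological format
Neither sweeps: Format B wins 2 of 4 groups, the chronological format wins 2. The chronological format wins overall but not every group — no Simpson reversal.

No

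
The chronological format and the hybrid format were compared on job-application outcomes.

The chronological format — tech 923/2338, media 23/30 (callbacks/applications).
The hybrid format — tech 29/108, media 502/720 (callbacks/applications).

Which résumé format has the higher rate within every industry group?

the chronological format

Tech: the chronological format 923/2338 = 39.5%, the hybrid format 29/108 = 26.9% → the chronological format
Media: the chronological format 23/30 = 76.7%, the hybrid format 502/720 = 69.7% → the chronological format
The chronological format has the higher rate in both groups.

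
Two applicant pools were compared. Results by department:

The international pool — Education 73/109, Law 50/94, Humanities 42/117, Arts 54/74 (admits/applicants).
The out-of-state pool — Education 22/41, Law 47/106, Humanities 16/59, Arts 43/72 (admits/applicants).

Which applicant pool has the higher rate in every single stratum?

Education: the international pool 73/109 = 67.0%, the out-of-state pool 22/41 = 53.7% → the international pool
Law: the international pool 50/94 = 53.2%, the out-of-state pool 47/106 = 44.3% → the international pool
Humanities: the international pool 42/117 = 35.9%, the out-of-state pool 16/59 = 27.1% → the international pool
Arts: the international pool 54/74 = 73.0%, the out-of-state pool 43/72 = 59.7% → the international pool
The international pool has the higher rate in all 4 groups.

the international pool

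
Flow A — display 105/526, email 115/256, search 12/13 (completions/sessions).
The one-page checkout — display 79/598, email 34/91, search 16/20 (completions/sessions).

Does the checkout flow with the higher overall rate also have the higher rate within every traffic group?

Display: Flow A 105/526 = 20.0%, the one-page checkout 79/598 = 13.2% → Flow A
Email: Flow A 115/256 = 44.9%, the one-page checkout 34/91 = 37.4% → Flow A
Search: Flow A 12/13 = 92.3%, the one-page checkout 16/20 = 80.0% → Flow A
Overall: Flow A 232/795 = 29.2%, the one-page checkout 129/709 = 18.2% → Flow A
Flow A wins overall and in every traffic group — no reversal.

Yes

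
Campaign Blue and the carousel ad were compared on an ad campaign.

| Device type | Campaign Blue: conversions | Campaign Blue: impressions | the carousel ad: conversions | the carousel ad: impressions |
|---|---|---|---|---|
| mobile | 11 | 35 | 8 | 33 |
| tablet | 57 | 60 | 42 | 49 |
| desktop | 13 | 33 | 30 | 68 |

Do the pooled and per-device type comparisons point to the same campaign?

Mobile: Campaign Blue 11/35 = 31.4%, the carousel ad 8/33 = 24.2% → Campaign Blue
Tablet: Campaign Blue 57/60 = 95.0%, the carousel ad 42/49 = 85.7% → Campaign Blue
Desktop: Campaign Blue 13/33 = 39.4%, the carousel ad 30/68 = 44.1% → the carousel ad
Overall: Campaign Blue 81/128 = 63.3%, the carousel ad 80/150 = 53.3% → Campaign Blue
Neither sweeps: Campaign Blue wins 2 of 3 groups, the carousel ad wins 1. Campaign Blue wins overall but not every group — no Simpson reversal.

No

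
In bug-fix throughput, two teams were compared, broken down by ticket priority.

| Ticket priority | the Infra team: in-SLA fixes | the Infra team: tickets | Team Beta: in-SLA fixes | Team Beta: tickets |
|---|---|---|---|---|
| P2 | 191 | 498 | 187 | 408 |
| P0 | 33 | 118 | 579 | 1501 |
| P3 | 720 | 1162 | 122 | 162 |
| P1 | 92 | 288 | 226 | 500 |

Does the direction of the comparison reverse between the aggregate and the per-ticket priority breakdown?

P2: the Infra team 191/498 = 38.4%, Team Beta 187/408 = 45.8% → Team Beta
P0: the Infra team 33/118 = 28.0%, Team Beta 579/1501 = 38.6% → Team Beta
P3: the Infra team 720/1162 = 62.0%, Team Beta 122/162 = 75.3% → Team Beta
P1: the Infra team 92/288 = 31.9%, Team Beta 226/500 = 45.2% → Team Beta
Overall: the Infra team 1036/2066 = 50.1%, Team Beta 1114/2571 = 43.3% → the Infra team
Team Beta wins each ticket group but the Infra team wins overall — the comparison reverses. Team Beta's tickets skew toward P0, which has a lower base rate.

Yes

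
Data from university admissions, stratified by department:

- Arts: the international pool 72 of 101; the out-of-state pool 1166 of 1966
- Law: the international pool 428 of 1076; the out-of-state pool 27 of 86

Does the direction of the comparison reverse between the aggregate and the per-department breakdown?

Yes

Arts: the international pool 72/101 = 71.3%, the out-of-state pool 1166/1966 = 59.3% → the international pool
Law: the international pool 428/1076 = 39.8%, the out-of-state pool 27/86 = 31.4% → the international pool
Overall: the international pool 500/1177 = 42.5%, the out-of-state pool 1193/2052 = 58.1% → the out-of-state pool
The international pool wins each department group but the out-of-state pool wins overall — the comparison reverses. The international pool's applicants skew toward Law, which has a lower base rate.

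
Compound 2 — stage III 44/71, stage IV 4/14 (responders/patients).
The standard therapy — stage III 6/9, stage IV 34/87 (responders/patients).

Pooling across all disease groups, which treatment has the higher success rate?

Stage III: Compound 2 44/71 = 62.0%, the standard therapy 6/9 = 66.7% → the standard therapy
Stage IV: Compound 2 4/14 = 28.6%, the standard therapy 34/87 = 39.1% → the standard therapy
Overall: Compound 2 48/85 = 56.5%, the standard therapy 40/96 = 41.7% → Compound 2
(The standard therapy wins every disease group but Compound 2 wins overall — the standard therapy's patients skew toward the low-rate stage IV group.)

Compound 2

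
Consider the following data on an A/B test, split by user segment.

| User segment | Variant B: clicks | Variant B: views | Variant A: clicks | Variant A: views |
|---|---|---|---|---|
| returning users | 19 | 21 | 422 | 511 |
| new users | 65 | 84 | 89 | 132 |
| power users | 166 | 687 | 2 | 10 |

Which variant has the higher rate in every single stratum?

Returning users: Variant B 19/21 = 90.5%, Variant A 422/511 = 82.6% → Variant B
New users: Variant B 65/84 = 77.4%, Variant A 89/132 = 67.4% → Variant B
Power users: Variant B 166/687 = 24.2%, Variant A 2/10 = 20.0% → Variant B
Variant B has the higher rate in all 3 groups.

Variant B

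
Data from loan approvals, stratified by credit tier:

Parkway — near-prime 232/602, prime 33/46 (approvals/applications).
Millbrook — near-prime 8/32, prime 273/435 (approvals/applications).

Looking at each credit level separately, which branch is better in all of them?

Parkway

Near-prime: Parkway 232/602 = 38.5%, Millbrook 8/32 = 25.0% → Parkway
Prime: Parkway 33/46 = 71.7%, Millbrook 273/435 = 62.8% → Parkway
Parkway has the higher rate in both groups.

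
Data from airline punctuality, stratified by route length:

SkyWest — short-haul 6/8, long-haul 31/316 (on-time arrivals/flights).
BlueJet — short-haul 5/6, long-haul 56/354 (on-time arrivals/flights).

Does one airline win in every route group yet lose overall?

Short-haul: SkyWest 6/8 = 75.0%, BlueJet 5/6 = 83.3% → BlueJet
Long-haul: SkyWest 31/316 = 9.8%, BlueJet 56/354 = 15.8% → BlueJet
Overall: SkyWest 37/324 = 11.4%, BlueJet 61/360 = 16.9% → BlueJet
BlueJet wins overall and in every route group — no reversal.

No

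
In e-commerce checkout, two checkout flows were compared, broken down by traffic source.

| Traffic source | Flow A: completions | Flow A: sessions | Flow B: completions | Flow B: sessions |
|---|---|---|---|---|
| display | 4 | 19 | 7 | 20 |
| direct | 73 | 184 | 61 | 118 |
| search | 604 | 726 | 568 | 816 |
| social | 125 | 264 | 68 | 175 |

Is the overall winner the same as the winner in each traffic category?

Display: Flow A 4/19 = 21.1%, Flow B 7/20 = 35.0% → Flow B
Direct: Flow A 73/184 = 39.7%, Flow B 61/118 = 51.7% → Flow B
Search: Flow A 604/726 = 83.2%, Flow B 568/816 = 69.6% → Flow A
Social: Flow A 125/264 = 47.3%, Flow B 68/175 = 38.9% → Flow A
Overall: Flow A 806/1193 = 67.6%, Flow B 704/1129 = 62.4% → Flow A
Neither sweeps: Flow A wins 2 of 4 groups, Flow B wins 2. Flow A wins overall but not every group — no Simpson reversal.

No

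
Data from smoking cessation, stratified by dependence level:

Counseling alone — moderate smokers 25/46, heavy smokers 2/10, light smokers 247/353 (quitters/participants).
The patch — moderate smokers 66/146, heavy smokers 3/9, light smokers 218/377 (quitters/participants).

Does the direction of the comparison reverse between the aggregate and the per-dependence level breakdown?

No

Moderate smokers: counseling alone 25/46 = 54.3%, the patch 66/146 = 45.2% → counseling alone
Heavy smokers: counseling alone 2/10 = 20.0%, the patch 3/9 = 33.3% → the patch
Light smokers: counseling alone 247/353 = 70.0%, the patch 218/377 = 57.8% → counseling alone
Overall: counseling alone 274/409 = 67.0%, the patch 287/532 = 53.9% → counseling alone
Neither sweeps: counseling alone wins 2 of 3 groups, the patch wins 1. Counseling alone wins overall but not every group — no Simpson reversal.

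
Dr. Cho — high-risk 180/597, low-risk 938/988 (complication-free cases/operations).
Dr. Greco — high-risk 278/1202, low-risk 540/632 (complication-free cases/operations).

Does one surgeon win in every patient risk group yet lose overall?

High-risk: Dr. Cho 180/597 = 30.2%, Dr. Greco 278/1202 = 23.1% → Dr. Cho
Low-risk: Dr. Cho 938/988 = 94.9%, Dr. Greco 540/632 = 85.4% → Dr. Cho
Overall: Dr. Cho 1118/1585 = 70.5%, Dr. Greco 818/1834 = 44.6% → Dr. Cho
Dr. Cho wins overall and in every patient risk group — no reversal.

No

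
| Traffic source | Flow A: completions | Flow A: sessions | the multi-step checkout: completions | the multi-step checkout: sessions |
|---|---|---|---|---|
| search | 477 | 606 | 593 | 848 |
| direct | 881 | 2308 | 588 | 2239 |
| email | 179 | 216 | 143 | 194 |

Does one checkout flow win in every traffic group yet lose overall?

Search: Flow A 477/606 = 78.7%, the multi-step checkout 593/848 = 69.9% → Flow A
Direct: Flow A 881/2308 = 38.2%, the multi-step checkout 588/2239 = 26.3% → Flow A
Email: Flow A 179/216 = 82.9%, the multi-step checkout 143/194 = 73.7% → Flow A
Overall: Flow A 1537/3130 = 49.1%, the multi-step checkout 1324/3281 = 40.4% → Flow A
Flow A wins overall and in every traffic group — no reversal.

No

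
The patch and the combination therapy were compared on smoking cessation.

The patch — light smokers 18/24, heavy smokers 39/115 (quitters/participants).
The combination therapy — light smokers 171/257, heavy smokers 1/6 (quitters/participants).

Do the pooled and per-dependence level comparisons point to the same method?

No

Light smokers: the patch 18/24 = 75.0%, the combination therapy 171/257 = 66.5% → the patch
Heavy smokers: the patch 39/115 = 33.9%, the combination therapy 1/6 = 16.7% → the patch
Overall: the patch 57/139 = 41.0%, the combination therapy 172/263 = 65.4% → the combination therapy
The patch wins each dependence group but the combination therapy wins overall — the comparison reverses. The patch's participants skew toward heavy smokers, which has a lower base rate.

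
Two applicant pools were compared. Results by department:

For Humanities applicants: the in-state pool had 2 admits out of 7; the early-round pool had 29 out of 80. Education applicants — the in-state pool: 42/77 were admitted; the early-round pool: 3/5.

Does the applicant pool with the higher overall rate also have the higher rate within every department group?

No

Humanities: the in-state pool 2/7 = 28.6%, the early-round pool 29/80 = 36.2% → the early-round pool
Education: the in-state pool 42/77 = 54.5%, the early-round pool 3/5 = 60.0% → the early-round pool
Overall: the in-state pool 44/84 = 52.4%, the early-round pool 32/85 = 37.6% → the in-state pool
The early-round pool wins each department group but the in-state pool wins overall — the comparison reverses. The early-round pool's applicants skew toward Humanities, which has a lower base rate.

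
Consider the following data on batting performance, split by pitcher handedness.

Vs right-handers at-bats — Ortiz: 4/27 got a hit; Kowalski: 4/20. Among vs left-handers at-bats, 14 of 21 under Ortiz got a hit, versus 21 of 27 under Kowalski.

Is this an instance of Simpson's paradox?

Vs right-handers: Ortiz 4/27 = 14.8%, Kowalski 4/20 = 20.0% → Kowalski
Vs left-handers: Ortiz 14/21 = 66.7%, Kowalski 21/27 = 77.8% → Kowalski
Overall: Ortiz 18/48 = 37.5%, Kowalski 25/47 = 53.2% → Kowalski
Kowalski wins overall and in every pitcher group — no reversal.

No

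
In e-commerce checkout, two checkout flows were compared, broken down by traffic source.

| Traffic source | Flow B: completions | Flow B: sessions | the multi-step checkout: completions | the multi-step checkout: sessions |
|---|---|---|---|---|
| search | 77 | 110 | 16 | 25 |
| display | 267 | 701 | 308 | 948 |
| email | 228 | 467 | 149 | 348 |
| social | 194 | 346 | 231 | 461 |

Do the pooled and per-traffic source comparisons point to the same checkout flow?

Yes

Search: Flow B 77/110 = 70.0%, the multi-step checkout 16/25 = 64.0% → Flow B
Display: Flow B 267/701 = 38.1%, the multi-step checkout 308/948 = 32.5% → Flow B
Email: Flow B 228/467 = 48.8%, the multi-step checkout 149/348 = 42.8% → Flow B
Social: Flow B 194/346 = 56.1%, the multi-step checkout 231/461 = 50.1% → Flow B
Overall: Flow B 766/1624 = 47.2%, the multi-step checkout 704/1782 = 39.5% → Flow B
Flow B wins overall and in every traffic group — no reversal.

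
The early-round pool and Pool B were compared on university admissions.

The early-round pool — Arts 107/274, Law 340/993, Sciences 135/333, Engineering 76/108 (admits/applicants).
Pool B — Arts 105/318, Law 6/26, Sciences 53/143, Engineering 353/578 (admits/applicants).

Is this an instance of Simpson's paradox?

Yes

Arts: the early-round pool 107/274 = 39.1%, Pool B 105/318 = 33.0% → the early-round pool
Law: the early-round pool 340/993 = 34.2%, Pool B 6/26 = 23.1% → the early-round pool
Sciences: the early-round pool 135/333 = 40.5%, Pool B 53/143 = 37.1% → the early-round pool
Engineering: the early-round pool 76/108 = 70.4%, Pool B 353/578 = 61.1% → the early-round pool
Overall: the early-round pool 658/1708 = 38.5%, Pool B 517/1065 = 48.5% → Pool B
The early-round pool wins each department group but Pool B wins overall — the comparison reverses. The early-round pool's applicants skew toward Law, which has a lower base rate.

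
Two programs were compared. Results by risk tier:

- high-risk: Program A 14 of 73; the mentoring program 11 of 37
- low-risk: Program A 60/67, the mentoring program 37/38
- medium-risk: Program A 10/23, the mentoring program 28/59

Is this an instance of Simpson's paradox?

High-risk: Program A 14/73 = 19.2%, the mentoring program 11/37 = 29.7% → the mentoring program
Low-risk: Program A 60/67 = 89.6%, the mentoring program 37/38 = 97.4% → the mentoring program
Medium-risk: Program A 10/23 = 43.5%, the mentoring program 28/59 = 47.5% → the mentoring program
Overall: Program A 84/163 = 51.5%, the mentoring program 76/134 = 56.7% → the mentoring program
The mentoring program wins overall and in every risk group — no reversal.

No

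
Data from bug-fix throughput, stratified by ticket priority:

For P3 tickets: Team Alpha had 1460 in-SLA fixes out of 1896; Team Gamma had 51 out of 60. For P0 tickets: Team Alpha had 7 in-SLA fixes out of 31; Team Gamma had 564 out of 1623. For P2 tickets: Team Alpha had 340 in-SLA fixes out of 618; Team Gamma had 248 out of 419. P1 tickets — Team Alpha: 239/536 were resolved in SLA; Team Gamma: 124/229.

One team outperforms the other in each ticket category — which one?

P3: Team Alpha 1460/1896 = 77.0%, Team Gamma 51/60 = 85.0% → Team Gamma
P0: Team Alpha 7/31 = 22.6%, Team Gamma 564/1623 = 34.8% → Team Gamma
P2: Team Alpha 340/618 = 55.0%, Team Gamma 248/419 = 59.2% → Team Gamma
P1: Team Alpha 239/536 = 44.6%, Team Gamma 124/229 = 54.1% → Team Gamma
Team Gamma has the higher rate in all 4 groups.

Team Gamma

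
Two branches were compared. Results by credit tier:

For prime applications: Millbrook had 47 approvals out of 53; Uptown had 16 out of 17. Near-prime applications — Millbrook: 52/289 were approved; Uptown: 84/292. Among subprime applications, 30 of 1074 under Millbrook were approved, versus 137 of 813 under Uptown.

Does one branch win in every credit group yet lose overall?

Prime: Millbrook 47/53 = 88.7%, Uptown 16/17 = 94.1% → Uptown
Near-prime: Millbrook 52/289 = 18.0%, Uptown 84/292 = 28.8% → Uptown
Subprime: Millbrook 30/1074 = 2.8%, Uptown 137/813 = 16.9% → Uptown
Overall: Millbrook 129/1416 = 9.1%, Uptown 237/1122 = 21.1% → Uptown
Uptown wins overall and in every credit group — no reversal.

No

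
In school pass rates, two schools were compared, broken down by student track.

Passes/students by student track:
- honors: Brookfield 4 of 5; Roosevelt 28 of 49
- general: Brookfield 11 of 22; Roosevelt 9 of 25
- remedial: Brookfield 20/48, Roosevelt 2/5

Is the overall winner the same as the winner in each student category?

No

Honors: Brookfield 4/5 = 80.0%, Roosevelt 28/49 = 57.1% → Brookfield
General: Brookfield 11/22 = 50.0%, Roosevelt 9/25 = 36.0% → Brookfield
Remedial: Brookfield 20/48 = 41.7%, Roosevelt 2/5 = 40.0% → Brookfield
Overall: Brookfield 35/75 = 46.7%, Roosevelt 39/79 = 49.4% → Roosevelt
Brookfield wins each student group but Roosevelt wins overall — the comparison reverses. Brookfield's students skew toward remedial, which has a lower base rate.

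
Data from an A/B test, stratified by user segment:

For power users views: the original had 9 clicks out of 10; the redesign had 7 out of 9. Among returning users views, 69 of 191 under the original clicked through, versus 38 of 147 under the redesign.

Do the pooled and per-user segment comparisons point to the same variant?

Yes

Power users: the original 9/10 = 90.0%, the redesign 7/9 = 77.8% → the original
Returning users: the original 69/191 = 36.1%, the redesign 38/147 = 25.9% → the original
Overall: the original 78/201 = 38.8%, the redesign 45/156 = 28.8% → the original
The original wins overall and in every user group — no reversal.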